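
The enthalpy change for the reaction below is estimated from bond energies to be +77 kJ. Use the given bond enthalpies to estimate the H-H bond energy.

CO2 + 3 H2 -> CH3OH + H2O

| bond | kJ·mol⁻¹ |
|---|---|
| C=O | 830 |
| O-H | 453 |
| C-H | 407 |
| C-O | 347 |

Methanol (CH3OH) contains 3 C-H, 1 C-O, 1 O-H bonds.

D(H-H) ≈ 448 kJ/mol

Let D be the H-H bond energy.
Σ(broken) = 2×830 + 3×D = 1660 + 3D
Σ(formed) = 3×407 + 1×347 + 3×453 = 2927
ΔH = Σ(broken) − Σ(formed) = (1660 + 3D) − (2927) = −1267 + 3D
Setting this equal to +77 kJ gives 3D = 1344, so D = 448 kJ/mol.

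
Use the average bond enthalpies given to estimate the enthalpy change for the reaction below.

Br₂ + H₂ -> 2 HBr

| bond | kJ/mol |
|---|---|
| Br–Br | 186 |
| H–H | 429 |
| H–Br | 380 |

ΔH ≈ −145 kJ

Bonds broken (reactants):
  Br–Br: 1 × 186 = 186
  H–H: 1 × 429 = 429
  Σ(broken) = 615 kJ
Bonds formed (products):
  H–Br: 2 × 380 = 760
  Σ(formed) = 760 kJ
ΔH = Σ(broken) − Σ(formed) = 615 − 760 = −145 kJ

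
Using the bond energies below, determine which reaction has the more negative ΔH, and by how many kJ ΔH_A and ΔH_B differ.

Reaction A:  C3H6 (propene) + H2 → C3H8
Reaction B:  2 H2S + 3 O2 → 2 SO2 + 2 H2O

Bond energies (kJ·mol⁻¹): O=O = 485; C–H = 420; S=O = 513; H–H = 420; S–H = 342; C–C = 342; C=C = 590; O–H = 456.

Reaction B, by 881 kJ

Reaction A:
  Bonds broken (reactants):
    C–C: 1 × 342 = 342
    C–H: 6 × 420 = 2520
    C=C: 1 × 590 = 590
    H–H: 1 × 420 = 420
    Σ(broken) = 3872 kJ
  Bonds formed (products):
    C–C: 2 × 342 = 684
    C–H: 8 × 420 = 3360
    Σ(formed) = 4044 kJ
  ΔH_A = 3872 − 4044 = −172 kJ
Reaction B:
  Bonds broken (reactants):
    O=O: 3 × 485 = 1455
    S–H: 4 × 342 = 1368
    Σ(broken) = 2823 kJ
  Bonds formed (products):
    O–H: 4 × 456 = 1824
    S=O: 4 × 513 = 2052
    Σ(formed) = 3876 kJ
  ΔH_B = 2823 − 3876 = −1053 kJ
ΔH_A − ΔH_B = +881 kJ, so reaction B has the more negative ΔH; |ΔH_A − ΔH_B| = 881 kJ.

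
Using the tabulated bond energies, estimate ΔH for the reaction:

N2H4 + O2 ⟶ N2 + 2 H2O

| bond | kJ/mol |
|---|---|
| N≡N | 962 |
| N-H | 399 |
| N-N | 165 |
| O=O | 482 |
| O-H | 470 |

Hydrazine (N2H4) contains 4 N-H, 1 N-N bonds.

ΔH ≈ −599 kJ

Bonds broken (reactants):
  N-H: 4 × 399 = 1596
  N-N: 1 × 165 = 165
  O=O: 1 × 482 = 482
  Σ(broken) = 2243 kJ
Bonds formed (products):
  N≡N: 1 × 962 = 962
  O-H: 4 × 470 = 1880
  Σ(formed) = 2842 kJ
ΔH = Σ(broken) − Σ(formed) = 2243 − 2842 = −599 kJ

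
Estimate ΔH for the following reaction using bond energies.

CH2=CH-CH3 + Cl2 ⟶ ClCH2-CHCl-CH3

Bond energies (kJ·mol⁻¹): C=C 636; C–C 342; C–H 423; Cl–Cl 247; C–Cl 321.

Bonds broken (reactants):
  C–C: 1 × 342 = 342
  C–H: 6 × 423 = 2538
  C=C: 1 × 636 = 636
  Cl–Cl: 1 × 247 = 247
  Σ(broken) = 3763 kJ
Bonds formed (products):
  C–C: 2 × 342 = 684
  C–Cl: 2 × 321 = 642
  C–H: 6 × 423 = 2538
  Σ(formed) = 3864 kJ
ΔH = Σ(broken) − Σ(formed) = 3763 − 3864 = −101 kJ

ΔH ≈ −101 kJ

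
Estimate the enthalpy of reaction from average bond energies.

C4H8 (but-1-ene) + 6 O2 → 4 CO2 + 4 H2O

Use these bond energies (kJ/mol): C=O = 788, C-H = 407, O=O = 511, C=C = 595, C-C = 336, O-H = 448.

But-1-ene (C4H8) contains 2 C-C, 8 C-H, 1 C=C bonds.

ΔH ≈ −2299 kJ

Bonds broken (reactants):
  C-C: 2 × 336 = 672
  C-H: 8 × 407 = 3256
  C=C: 1 × 595 = 595
  O=O: 6 × 511 = 3066
  Σ(broken) = 7589 kJ
Bonds formed (products):
  C=O: 8 × 788 = 6304
  O-H: 8 × 448 = 3584
  Σ(formed) = 9888 kJ
ΔH = Σ(broken) − Σ(formed) = 7589 − 9888 = −2299 kJ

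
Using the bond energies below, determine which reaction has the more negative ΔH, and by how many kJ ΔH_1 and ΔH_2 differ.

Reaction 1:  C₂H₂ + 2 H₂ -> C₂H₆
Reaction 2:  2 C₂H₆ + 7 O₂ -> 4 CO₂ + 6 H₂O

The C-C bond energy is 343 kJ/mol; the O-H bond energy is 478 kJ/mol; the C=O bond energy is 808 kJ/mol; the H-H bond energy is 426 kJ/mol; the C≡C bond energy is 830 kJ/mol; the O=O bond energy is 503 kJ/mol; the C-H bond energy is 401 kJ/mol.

Reaction 1:
  Bonds broken (reactants):
    C≡C: 1 × 830 = 830
    C-H: 2 × 401 = 802
    H-H: 2 × 426 = 852
    Σ(broken) = 2484 kJ
  Bonds formed (products):
    C-C: 1 × 343 = 343
    C-H: 6 × 401 = 2406
    Σ(formed) = 2749 kJ
  ΔH_1 = 2484 − 2749 = −265 kJ
Reaction 2:
  Bonds broken (reactants):
    C-C: 2 × 343 = 686
    C-H: 12 × 401 = 4812
    O=O: 7 × 503 = 3521
    Σ(broken) = 9019 kJ
  Bonds formed (products):
    C=O: 8 × 808 = 6464
    O-H: 12 × 478 = 5736
    Σ(formed) = 12200 kJ
  ΔH_2 = 9019 − 12200 = −3181 kJ
ΔH_1 − ΔH_2 = +2916 kJ, so reaction 2 has the more negative ΔH; |ΔH_1 − ΔH_2| = 2916 kJ.

Reaction 2, by 2916 kJ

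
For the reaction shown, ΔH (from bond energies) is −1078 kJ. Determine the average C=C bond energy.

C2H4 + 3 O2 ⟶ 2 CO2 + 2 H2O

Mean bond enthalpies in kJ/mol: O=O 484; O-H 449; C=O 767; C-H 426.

D(C=C) ≈ 630 kJ/mol

Let D be the C=C bond energy.
Σ(broken) = 4×426 + 1×D + 3×484 = 3156 + D
Σ(formed) = 4×767 + 4×449 = 4864
ΔH = Σ(broken) − Σ(formed) = (3156 + D) − (4864) = −1708 + D
Setting this equal to −1078 kJ gives D = 630 kJ/mol.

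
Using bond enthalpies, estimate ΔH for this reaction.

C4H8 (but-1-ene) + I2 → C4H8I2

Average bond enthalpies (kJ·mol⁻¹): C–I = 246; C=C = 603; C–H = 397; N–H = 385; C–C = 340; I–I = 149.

ΔH ≈ −80 kJ

Bonds broken (reactants):
  C–C: 2 × 340 = 680
  C–H: 8 × 397 = 3176
  C=C: 1 × 603 = 603
  I–I: 1 × 149 = 149
  Σ(broken) = 4608 kJ
Bonds formed (products):
  C–C: 3 × 340 = 1020
  C–H: 8 × 397 = 3176
  C–I: 2 × 246 = 492
  Σ(formed) = 4688 kJ
ΔH = Σ(broken) − Σ(formed) = 4608 − 4688 = −80 kJ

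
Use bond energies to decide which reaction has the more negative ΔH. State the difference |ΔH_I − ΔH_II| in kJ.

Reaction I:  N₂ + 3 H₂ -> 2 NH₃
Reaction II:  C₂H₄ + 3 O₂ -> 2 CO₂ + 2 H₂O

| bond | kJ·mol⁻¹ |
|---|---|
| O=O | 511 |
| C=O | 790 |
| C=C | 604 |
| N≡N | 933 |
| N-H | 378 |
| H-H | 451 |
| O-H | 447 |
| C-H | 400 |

Reaction I:
  Bonds broken (reactants):
    H-H: 3 × 451 = 1353
    N≡N: 1 × 933 = 933
    Σ(broken) = 2286 kJ
  Bonds formed (products):
    N-H: 6 × 378 = 2268
    Σ(formed) = 2268 kJ
  ΔH_I = 2286 − 2268 = +18 kJ
Reaction II:
  Bonds broken (reactants):
    C-H: 4 × 400 = 1600
    C=C: 1 × 604 = 604
    O=O: 3 × 511 = 1533
    Σ(broken) = 3737 kJ
  Bonds formed (products):
    C=O: 4 × 790 = 3160
    O-H: 4 × 447 = 1788
    Σ(formed) = 4948 kJ
  ΔH_II = 3737 − 4948 = −1211 kJ
ΔH_I − ΔH_II = +1229 kJ, so reaction II has the more negative ΔH; |ΔH_I − ΔH_II| = 1229 kJ.

Reaction II, by 1229 kJ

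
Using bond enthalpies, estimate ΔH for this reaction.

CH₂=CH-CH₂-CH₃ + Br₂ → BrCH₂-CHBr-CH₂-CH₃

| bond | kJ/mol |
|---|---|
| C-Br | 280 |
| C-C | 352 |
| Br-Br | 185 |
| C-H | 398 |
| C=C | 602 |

Bonds broken (reactants):
  Br-Br: 1 × 185 = 185
  C-C: 2 × 352 = 704
  C-H: 8 × 398 = 3184
  C=C: 1 × 602 = 602
  Σ(broken) = 4675 kJ
Bonds formed (products):
  C-Br: 2 × 280 = 560
  C-C: 3 × 352 = 1056
  C-H: 8 × 398 = 3184
  Σ(formed) = 4800 kJ
ΔH = Σ(broken) − Σ(formed) = 4675 − 4800 = −125 kJ

ΔH ≈ −125 kJ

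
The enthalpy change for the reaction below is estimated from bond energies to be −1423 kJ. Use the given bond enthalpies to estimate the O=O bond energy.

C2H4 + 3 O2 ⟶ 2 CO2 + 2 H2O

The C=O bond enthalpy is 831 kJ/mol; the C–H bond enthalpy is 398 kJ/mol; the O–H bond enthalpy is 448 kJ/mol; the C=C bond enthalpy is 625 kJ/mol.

Let D be the O=O bond energy.
Σ(broken) = 4×398 + 1×625 + 3×D = 2217 + 3D
Σ(formed) = 4×831 + 4×448 = 5116
ΔH = Σ(broken) − Σ(formed) = (2217 + 3D) − (5116) = −2899 + 3D
Setting this equal to −1423 kJ gives 3D = 1476, so D = 492 kJ/mol.

D(O=O) ≈ 492 kJ/mol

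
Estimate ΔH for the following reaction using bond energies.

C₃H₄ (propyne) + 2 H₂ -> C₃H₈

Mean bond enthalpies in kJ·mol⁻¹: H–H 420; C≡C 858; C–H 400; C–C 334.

Bonds broken (reactants):
  C≡C: 1 × 858 = 858
  C–C: 1 × 334 = 334
  C–H: 4 × 400 = 1600
  H–H: 2 × 420 = 840
  Σ(broken) = 3632 kJ
Bonds formed (products):
  C–C: 2 × 334 = 668
  C–H: 8 × 400 = 3200
  Σ(formed) = 3868 kJ
ΔH = Σ(broken) − Σ(formed) = 3632 − 3868 = −236 kJ

ΔH ≈ −236 kJ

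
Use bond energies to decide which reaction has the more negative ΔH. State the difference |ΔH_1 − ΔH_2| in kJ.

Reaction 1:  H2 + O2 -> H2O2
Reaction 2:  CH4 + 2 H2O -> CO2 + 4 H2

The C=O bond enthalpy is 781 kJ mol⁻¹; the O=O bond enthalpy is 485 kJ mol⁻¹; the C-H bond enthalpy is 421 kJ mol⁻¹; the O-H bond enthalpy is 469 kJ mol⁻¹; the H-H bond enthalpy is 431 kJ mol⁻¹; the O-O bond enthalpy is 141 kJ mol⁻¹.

Reaction 1, by 437 kJ

Reaction 1:
  Bonds broken (reactants):
    H-H: 1 × 431 = 431
    O=O: 1 × 485 = 485
    Σ(broken) = 916 kJ
  Bonds formed (products):
    O-H: 2 × 469 = 938
    O-O: 1 × 141 = 141
    Σ(formed) = 1079 kJ
  ΔH_1 = 916 − 1079 = −163 kJ
Reaction 2:
  Bonds broken (reactants):
    C-H: 4 × 421 = 1684
    O-H: 4 × 469 = 1876
    Σ(broken) = 3560 kJ
  Bonds formed (products):
    C=O: 2 × 781 = 1562
    H-H: 4 × 431 = 1724
    Σ(formed) = 3286 kJ
  ΔH_2 = 3560 − 3286 = +274 kJ
ΔH_1 − ΔH_2 = −437 kJ, so reaction 1 has the more negative ΔH; |ΔH_1 − ΔH_2| = 437 kJ.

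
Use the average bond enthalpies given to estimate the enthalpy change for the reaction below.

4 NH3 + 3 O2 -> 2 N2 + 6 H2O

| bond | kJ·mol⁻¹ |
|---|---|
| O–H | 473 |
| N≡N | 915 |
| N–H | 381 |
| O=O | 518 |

ΔH ≈ −1380 kJ

Bonds broken (reactants):
  N–H: 12 × 381 = 4572
  O=O: 3 × 518 = 1554
  Σ(broken) = 6126 kJ
Bonds formed (products):
  N≡N: 2 × 915 = 1830
  O–H: 12 × 473 = 5676
  Σ(formed) = 7506 kJ
ΔH = Σ(broken) − Σ(formed) = 6126 − 7506 = −1380 kJ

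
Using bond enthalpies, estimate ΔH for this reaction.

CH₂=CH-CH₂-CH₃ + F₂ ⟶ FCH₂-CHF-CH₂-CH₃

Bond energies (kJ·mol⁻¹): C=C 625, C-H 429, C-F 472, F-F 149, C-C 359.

ΔH ≈ −529 kJ

Bonds broken (reactants):
  C-C: 2 × 359 = 718
  C-H: 8 × 429 = 3432
  C=C: 1 × 625 = 625
  F-F: 1 × 149 = 149
  Σ(broken) = 4924 kJ
Bonds formed (products):
  C-C: 3 × 359 = 1077
  C-F: 2 × 472 = 944
  C-H: 8 × 429 = 3432
  Σ(formed) = 5453 kJ
ΔH = Σ(broken) − Σ(formed) = 4924 − 5453 = −529 kJ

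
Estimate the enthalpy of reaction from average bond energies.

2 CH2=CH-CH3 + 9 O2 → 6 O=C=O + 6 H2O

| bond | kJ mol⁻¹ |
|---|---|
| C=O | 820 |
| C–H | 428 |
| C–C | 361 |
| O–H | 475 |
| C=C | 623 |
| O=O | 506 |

Bonds broken (reactants):
  C–C: 2 × 361 = 722
  C–H: 12 × 428 = 5136
  C=C: 2 × 623 = 1246
  O=O: 9 × 506 = 4554
  Σ(broken) = 11658 kJ
Bonds formed (products):
  C=O: 12 × 820 = 9840
  O–H: 12 × 475 = 5700
  Σ(formed) = 15540 kJ
ΔH = Σ(broken) − Σ(formed) = 11658 − 15540 = −3882 kJ

ΔH ≈ −3882 kJ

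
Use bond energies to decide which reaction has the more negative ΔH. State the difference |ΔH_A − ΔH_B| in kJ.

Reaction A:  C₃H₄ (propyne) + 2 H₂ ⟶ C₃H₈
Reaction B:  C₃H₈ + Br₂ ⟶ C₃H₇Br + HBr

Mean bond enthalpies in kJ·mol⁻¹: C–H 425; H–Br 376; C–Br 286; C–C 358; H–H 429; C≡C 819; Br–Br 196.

Reaction A:
  Bonds broken (reactants):
    C≡C: 1 × 819 = 819
    C–C: 1 × 358 = 358
    C–H: 4 × 425 = 1700
    H–H: 2 × 429 = 858
    Σ(broken) = 3735 kJ
  Bonds formed (products):
    C–C: 2 × 358 = 716
    C–H: 8 × 425 = 3400
    Σ(formed) = 4116 kJ
  ΔH_A = 3735 − 4116 = −381 kJ
Reaction B:
  Bonds broken (reactants):
    Br–Br: 1 × 196 = 196
    C–C: 2 × 358 = 716
    C–H: 8 × 425 = 3400
    Σ(broken) = 4312 kJ
  Bonds formed (products):
    C–Br: 1 × 286 = 286
    C–C: 2 × 358 = 716
    C–H: 7 × 425 = 2975
    H–Br: 1 × 376 = 376
    Σ(formed) = 4353 kJ
  ΔH_B = 4312 − 4353 = −41 kJ
ΔH_A − ΔH_B = −340 kJ, so reaction A has the more negative ΔH; |ΔH_A − ΔH_B| = 340 kJ.

Reaction A, by 340 kJ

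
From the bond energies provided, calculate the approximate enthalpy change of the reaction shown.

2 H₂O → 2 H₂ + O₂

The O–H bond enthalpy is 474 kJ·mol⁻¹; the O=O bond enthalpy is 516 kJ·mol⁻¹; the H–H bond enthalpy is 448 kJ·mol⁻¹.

ΔH ≈ +484 kJ

Bonds broken (reactants):
  O–H: 4 × 474 = 1896
  Σ(broken) = 1896 kJ
Bonds formed (products):
  H–H: 2 × 448 = 896
  O=O: 1 × 516 = 516
  Σ(formed) = 1412 kJ
ΔH = Σ(broken) − Σ(formed) = 1896 − 1412 = +484 kJ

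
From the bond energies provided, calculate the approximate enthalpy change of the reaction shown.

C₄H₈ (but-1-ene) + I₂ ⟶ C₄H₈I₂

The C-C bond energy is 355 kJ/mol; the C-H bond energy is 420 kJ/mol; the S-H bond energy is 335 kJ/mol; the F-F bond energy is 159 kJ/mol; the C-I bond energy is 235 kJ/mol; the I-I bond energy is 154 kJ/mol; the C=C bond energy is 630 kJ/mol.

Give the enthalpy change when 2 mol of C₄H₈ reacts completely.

ΔH = −82 kJ

Bonds broken (reactants):
  C-C: 2 × 355 = 710
  C-H: 8 × 420 = 3360
  C=C: 1 × 630 = 630
  I-I: 1 × 154 = 154
  Σ(broken) = 4854 kJ
Bonds formed (products):
  C-C: 3 × 355 = 1065
  C-H: 8 × 420 = 3360
  C-I: 2 × 235 = 470
  Σ(formed) = 4895 kJ
ΔH = Σ(broken) − Σ(formed) = 4854 − 4895 = −41 kJ
For 2× the reaction as written: 2 × (−41) = −82 kJ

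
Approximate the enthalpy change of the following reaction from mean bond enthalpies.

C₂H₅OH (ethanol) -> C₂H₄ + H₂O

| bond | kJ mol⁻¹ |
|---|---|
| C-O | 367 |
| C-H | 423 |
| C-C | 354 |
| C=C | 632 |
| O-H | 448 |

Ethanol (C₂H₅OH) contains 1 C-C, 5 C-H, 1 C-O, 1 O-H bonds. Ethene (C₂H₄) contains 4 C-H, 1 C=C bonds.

Bonds broken (reactants):
  C-C: 1 × 354 = 354
  C-H: 5 × 423 = 2115
  C-O: 1 × 367 = 367
  O-H: 1 × 448 = 448
  Σ(broken) = 3284 kJ
Bonds formed (products):
  C-H: 4 × 423 = 1692
  C=C: 1 × 632 = 632
  O-H: 2 × 448 = 896
  Σ(formed) = 3220 kJ
ΔH = Σ(broken) − Σ(formed) = 3284 − 3220 = +64 kJ

ΔH ≈ +64 kJ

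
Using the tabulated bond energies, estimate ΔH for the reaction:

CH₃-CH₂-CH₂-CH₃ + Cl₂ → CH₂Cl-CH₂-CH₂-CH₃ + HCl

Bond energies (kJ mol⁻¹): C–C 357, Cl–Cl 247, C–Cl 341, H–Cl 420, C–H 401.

Bonds broken (reactants):
  C–C: 3 × 357 = 1071
  C–H: 10 × 401 = 4010
  Cl–Cl: 1 × 247 = 247
  Σ(broken) = 5328 kJ
Bonds formed (products):
  C–C: 3 × 357 = 1071
  C–Cl: 1 × 341 = 341
  C–H: 9 × 401 = 3609
  H–Cl: 1 × 420 = 420
  Σ(formed) = 5441 kJ
ΔH = Σ(broken) − Σ(formed) = 5328 − 5441 = −113 kJ

ΔH ≈ −113 kJ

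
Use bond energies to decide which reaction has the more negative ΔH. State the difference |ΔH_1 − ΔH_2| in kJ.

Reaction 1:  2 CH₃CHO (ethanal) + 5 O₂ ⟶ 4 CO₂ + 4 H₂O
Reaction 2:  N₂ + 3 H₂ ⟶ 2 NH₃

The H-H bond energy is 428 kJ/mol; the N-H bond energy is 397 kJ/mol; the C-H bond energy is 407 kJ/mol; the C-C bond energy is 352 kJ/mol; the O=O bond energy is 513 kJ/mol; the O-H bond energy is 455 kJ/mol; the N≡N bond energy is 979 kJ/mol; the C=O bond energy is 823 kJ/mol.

Reaction 1, by 1934 kJ

Reaction 1:
  Bonds broken (reactants):
    C-C: 2 × 352 = 704
    C-H: 8 × 407 = 3256
    C=O: 2 × 823 = 1646
    O=O: 5 × 513 = 2565
    Σ(broken) = 8171 kJ
  Bonds formed (products):
    C=O: 8 × 823 = 6584
    O-H: 8 × 455 = 3640
    Σ(formed) = 10224 kJ
  ΔH_1 = 8171 − 10224 = −2053 kJ
Reaction 2:
  Bonds broken (reactants):
    H-H: 3 × 428 = 1284
    N≡N: 1 × 979 = 979
    Σ(broken) = 2263 kJ
  Bonds formed (products):
    N-H: 6 × 397 = 2382
    Σ(formed) = 2382 kJ
  ΔH_2 = 2263 − 2382 = −119 kJ
ΔH_1 − ΔH_2 = −1934 kJ, so reaction 1 has the more negative ΔH; |ΔH_1 − ΔH_2| = 1934 kJ.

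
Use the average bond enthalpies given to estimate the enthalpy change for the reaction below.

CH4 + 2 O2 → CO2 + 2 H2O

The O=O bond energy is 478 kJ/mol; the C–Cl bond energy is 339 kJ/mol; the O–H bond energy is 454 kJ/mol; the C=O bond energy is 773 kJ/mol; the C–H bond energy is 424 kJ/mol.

Bonds broken (reactants):
  C–H: 4 × 424 = 1696
  O=O: 2 × 478 = 956
  Σ(broken) = 2652 kJ
Bonds formed (products):
  C=O: 2 × 773 = 1546
  O–H: 4 × 454 = 1816
  Σ(formed) = 3362 kJ
ΔH = Σ(broken) − Σ(formed) = 2652 − 3362 = −710 kJ

ΔH ≈ −710 kJ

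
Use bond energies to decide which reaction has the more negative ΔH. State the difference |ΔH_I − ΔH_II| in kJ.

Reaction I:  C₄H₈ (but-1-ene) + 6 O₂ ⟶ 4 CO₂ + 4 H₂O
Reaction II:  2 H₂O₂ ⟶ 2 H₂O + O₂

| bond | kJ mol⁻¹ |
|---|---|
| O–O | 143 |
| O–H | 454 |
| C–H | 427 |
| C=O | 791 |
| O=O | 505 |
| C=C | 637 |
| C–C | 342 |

Reaction I:
  Bonds broken (reactants):
    C–C: 2 × 342 = 684
    C–H: 8 × 427 = 3416
    C=C: 1 × 637 = 637
    O=O: 6 × 505 = 3030
    Σ(broken) = 7767 kJ
  Bonds formed (products):
    C=O: 8 × 791 = 6328
    O–H: 8 × 454 = 3632
    Σ(formed) = 9960 kJ
  ΔH_I = 7767 − 9960 = −2193 kJ
Reaction II:
  Bonds broken (reactants):
    O–H: 4 × 454 = 1816
    O–O: 2 × 143 = 286
    Σ(broken) = 2102 kJ
  Bonds formed (products):
    O–H: 4 × 454 = 1816
    O=O: 1 × 505 = 505
    Σ(formed) = 2321 kJ
  ΔH_II = 2102 − 2321 = −219 kJ
ΔH_I − ΔH_II = −1974 kJ, so reaction I has the more negative ΔH; |ΔH_I − ΔH_II| = 1974 kJ.

Reaction I, by 1974 kJ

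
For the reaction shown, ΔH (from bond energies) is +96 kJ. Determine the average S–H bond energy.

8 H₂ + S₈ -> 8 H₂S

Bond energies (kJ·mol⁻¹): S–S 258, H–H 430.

D(S–H) ≈ 338 kJ/mol

Let D be the S–H bond energy.
Σ(broken) = 8×430 + 8×258 = 5504
Σ(formed) = 16×D = 16D
ΔH = Σ(broken) − Σ(formed) = (5504) − (16D) = +5504 − 16D
Setting this equal to +96 kJ gives 16D = 5408, so D = 338 kJ/mol.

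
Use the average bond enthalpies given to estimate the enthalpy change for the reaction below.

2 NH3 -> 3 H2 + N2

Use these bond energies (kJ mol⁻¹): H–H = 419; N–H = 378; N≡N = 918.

ΔH ≈ +93 kJ

Bonds broken (reactants):
  N–H: 6 × 378 = 2268
  Σ(broken) = 2268 kJ
Bonds formed (products):
  H–H: 3 × 419 = 1257
  N≡N: 1 × 918 = 918
  Σ(formed) = 2175 kJ
ΔH = Σ(broken) − Σ(formed) = 2268 − 2175 = +93 kJ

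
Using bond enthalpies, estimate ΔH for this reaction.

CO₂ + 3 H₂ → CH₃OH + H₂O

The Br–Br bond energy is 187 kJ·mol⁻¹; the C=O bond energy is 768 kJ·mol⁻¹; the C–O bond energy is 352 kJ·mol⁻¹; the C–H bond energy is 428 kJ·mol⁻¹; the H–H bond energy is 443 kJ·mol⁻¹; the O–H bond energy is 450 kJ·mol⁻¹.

Bonds broken (reactants):
  C=O: 2 × 768 = 1536
  H–H: 3 × 443 = 1329
  Σ(broken) = 2865 kJ
Bonds formed (products):
  C–H: 3 × 428 = 1284
  C–O: 1 × 352 = 352
  O–H: 3 × 450 = 1350
  Σ(formed) = 2986 kJ
ΔH = Σ(broken) − Σ(formed) = 2865 − 2986 = −121 kJ

ΔH ≈ −121 kJ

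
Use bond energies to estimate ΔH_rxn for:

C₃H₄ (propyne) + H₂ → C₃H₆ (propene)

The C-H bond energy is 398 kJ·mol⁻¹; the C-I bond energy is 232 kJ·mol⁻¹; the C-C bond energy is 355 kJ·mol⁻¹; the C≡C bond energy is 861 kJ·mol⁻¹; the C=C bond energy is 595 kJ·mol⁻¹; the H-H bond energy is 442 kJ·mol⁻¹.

ΔH ≈ −88 kJ

Bonds broken (reactants):
  C≡C: 1 × 861 = 861
  C-C: 1 × 355 = 355
  C-H: 4 × 398 = 1592
  H-H: 1 × 442 = 442
  Σ(broken) = 3250 kJ
Bonds formed (products):
  C-C: 1 × 355 = 355
  C-H: 6 × 398 = 2388
  C=C: 1 × 595 = 595
  Σ(formed) = 3338 kJ
ΔH = Σ(broken) − Σ(formed) = 3250 − 3338 = −88 kJ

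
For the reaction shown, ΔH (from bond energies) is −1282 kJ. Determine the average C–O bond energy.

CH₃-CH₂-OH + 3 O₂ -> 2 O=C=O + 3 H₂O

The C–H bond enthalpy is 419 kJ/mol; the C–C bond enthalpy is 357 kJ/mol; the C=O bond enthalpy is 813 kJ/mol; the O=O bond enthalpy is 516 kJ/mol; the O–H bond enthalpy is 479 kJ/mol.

Let D be the C–O bond energy.
Σ(broken) = 1×357 + 5×419 + 1×D + 1×479 + 3×516 = 4479 + D
Σ(formed) = 4×813 + 6×479 = 6126
ΔH = Σ(broken) − Σ(formed) = (4479 + D) − (6126) = −1647 + D
Setting this equal to −1282 kJ gives D = 365 kJ/mol.

D(C–O) ≈ 365 kJ/mol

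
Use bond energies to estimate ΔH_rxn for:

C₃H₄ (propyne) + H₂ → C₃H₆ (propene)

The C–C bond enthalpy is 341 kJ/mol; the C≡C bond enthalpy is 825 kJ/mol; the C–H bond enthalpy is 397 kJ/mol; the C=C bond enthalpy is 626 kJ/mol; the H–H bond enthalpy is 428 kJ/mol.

Bonds broken (reactants):
  C≡C: 1 × 825 = 825
  C–C: 1 × 341 = 341
  C–H: 4 × 397 = 1588
  H–H: 1 × 428 = 428
  Σ(broken) = 3182 kJ
Bonds formed (products):
  C–C: 1 × 341 = 341
  C–H: 6 × 397 = 2382
  C=C: 1 × 626 = 626
  Σ(formed) = 3349 kJ
ΔH = Σ(broken) − Σ(formed) = 3182 − 3349 = −167 kJ

ΔH ≈ −167 kJ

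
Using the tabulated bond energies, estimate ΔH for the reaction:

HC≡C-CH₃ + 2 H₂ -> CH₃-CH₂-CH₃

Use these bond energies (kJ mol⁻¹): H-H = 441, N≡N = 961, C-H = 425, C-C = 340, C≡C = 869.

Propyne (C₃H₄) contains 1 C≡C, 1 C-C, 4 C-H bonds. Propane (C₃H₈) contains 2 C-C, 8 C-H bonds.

ΔH ≈ −289 kJ

Bonds broken (reactants):
  C≡C: 1 × 869 = 869
  C-C: 1 × 340 = 340
  C-H: 4 × 425 = 1700
  H-H: 2 × 441 = 882
  Σ(broken) = 3791 kJ
Bonds formed (products):
  C-C: 2 × 340 = 680
  C-H: 8 × 425 = 3400
  Σ(formed) = 4080 kJ
ΔH = Σ(broken) − Σ(formed) = 3791 − 4080 = −289 kJ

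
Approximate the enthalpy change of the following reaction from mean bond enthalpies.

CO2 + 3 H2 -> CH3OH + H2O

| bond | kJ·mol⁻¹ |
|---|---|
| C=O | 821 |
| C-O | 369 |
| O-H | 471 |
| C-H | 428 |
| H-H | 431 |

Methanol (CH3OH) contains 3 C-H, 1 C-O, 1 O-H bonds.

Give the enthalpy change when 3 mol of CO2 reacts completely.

Bonds broken (reactants):
  C=O: 2 × 821 = 1642
  H-H: 3 × 431 = 1293
  Σ(broken) = 2935 kJ
Bonds formed (products):
  C-H: 3 × 428 = 1284
  C-O: 1 × 369 = 369
  O-H: 3 × 471 = 1413
  Σ(formed) = 3066 kJ
ΔH = Σ(broken) − Σ(formed) = 2935 − 3066 = −131 kJ
For 3× the reaction as written: 3 × (−131) = −393 kJ

ΔH = −393 kJ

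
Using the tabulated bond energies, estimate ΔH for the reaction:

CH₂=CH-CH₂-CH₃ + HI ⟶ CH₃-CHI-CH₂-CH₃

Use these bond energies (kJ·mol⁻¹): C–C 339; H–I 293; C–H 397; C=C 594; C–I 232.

ΔH ≈ −81 kJ

Bonds broken (reactants):
  C–C: 2 × 339 = 678
  C–H: 8 × 397 = 3176
  C=C: 1 × 594 = 594
  H–I: 1 × 293 = 293
  Σ(broken) = 4741 kJ
Bonds formed (products):
  C–C: 3 × 339 = 1017
  C–H: 9 × 397 = 3573
  C–I: 1 × 232 = 232
  Σ(formed) = 4822 kJ
ΔH = Σ(broken) − Σ(formed) = 4741 − 4822 = −81 kJ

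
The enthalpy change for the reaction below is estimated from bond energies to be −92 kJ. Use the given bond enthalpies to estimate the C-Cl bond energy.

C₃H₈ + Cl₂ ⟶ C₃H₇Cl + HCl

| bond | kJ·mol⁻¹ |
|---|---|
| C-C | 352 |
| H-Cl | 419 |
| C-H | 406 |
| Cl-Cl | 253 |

D(C-Cl) ≈ 332 kJ/mol

Let D be the C-Cl bond energy.
Σ(broken) = 2×352 + 8×406 + 1×253 = 4205
Σ(formed) = 2×352 + 1×D + 7×406 + 1×419 = 3965 + D
ΔH = Σ(broken) − Σ(formed) = (4205) − (3965 + D) = +240 − D
Setting this equal to −92 kJ gives D = 332 kJ/mol.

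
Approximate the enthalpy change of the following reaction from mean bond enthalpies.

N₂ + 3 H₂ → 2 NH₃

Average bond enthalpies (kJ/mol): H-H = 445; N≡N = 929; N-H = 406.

ΔH ≈ −172 kJ

Bonds broken (reactants):
  H-H: 3 × 445 = 1335
  N≡N: 1 × 929 = 929
  Σ(broken) = 2264 kJ
Bonds formed (products):
  N-H: 6 × 406 = 2436
  Σ(formed) = 2436 kJ
ΔH = Σ(broken) − Σ(formed) = 2264 − 2436 = −172 kJ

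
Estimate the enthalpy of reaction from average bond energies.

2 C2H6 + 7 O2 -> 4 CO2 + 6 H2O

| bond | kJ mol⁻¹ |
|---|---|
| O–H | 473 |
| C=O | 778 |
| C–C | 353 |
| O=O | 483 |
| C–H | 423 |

ΔH ≈ −2737 kJ

Bonds broken (reactants):
  C–C: 2 × 353 = 706
  C–H: 12 × 423 = 5076
  O=O: 7 × 483 = 3381
  Σ(broken) = 9163 kJ
Bonds formed (products):
  C=O: 8 × 778 = 6224
  O–H: 12 × 473 = 5676
  Σ(formed) = 11900 kJ
ΔH = Σ(broken) − Σ(formed) = 9163 − 11900 = −2737 kJ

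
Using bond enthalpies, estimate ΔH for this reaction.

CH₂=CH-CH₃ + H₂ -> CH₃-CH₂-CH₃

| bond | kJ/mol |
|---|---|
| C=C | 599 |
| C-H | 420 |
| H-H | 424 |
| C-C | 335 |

ΔH ≈ −152 kJ

Bonds broken (reactants):
  C-C: 1 × 335 = 335
  C-H: 6 × 420 = 2520
  C=C: 1 × 599 = 599
  H-H: 1 × 424 = 424
  Σ(broken) = 3878 kJ
Bonds formed (products):
  C-C: 2 × 335 = 670
  C-H: 8 × 420 = 3360
  Σ(formed) = 4030 kJ
ΔH = Σ(broken) − Σ(formed) = 3878 − 4030 = −152 kJ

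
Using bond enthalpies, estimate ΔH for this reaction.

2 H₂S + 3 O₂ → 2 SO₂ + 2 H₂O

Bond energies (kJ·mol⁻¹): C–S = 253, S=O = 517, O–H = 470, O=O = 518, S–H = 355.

ΔH ≈ −974 kJ

Bonds broken (reactants):
  O=O: 3 × 518 = 1554
  S–H: 4 × 355 = 1420
  Σ(broken) = 2974 kJ
Bonds formed (products):
  O–H: 4 × 470 = 1880
  S=O: 4 × 517 = 2068
  Σ(formed) = 3948 kJ
ΔH = Σ(broken) − Σ(formed) = 2974 − 3948 = −974 kJ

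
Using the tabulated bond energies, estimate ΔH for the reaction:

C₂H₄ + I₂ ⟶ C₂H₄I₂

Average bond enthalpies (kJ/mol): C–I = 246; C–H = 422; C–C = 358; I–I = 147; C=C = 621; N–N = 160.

ΔH ≈ −82 kJ

Bonds broken (reactants):
  C–H: 4 × 422 = 1688
  C=C: 1 × 621 = 621
  I–I: 1 × 147 = 147
  Σ(broken) = 2456 kJ
Bonds formed (products):
  C–C: 1 × 358 = 358
  C–H: 4 × 422 = 1688
  C–I: 2 × 246 = 492
  Σ(formed) = 2538 kJ
ΔH = Σ(broken) − Σ(formed) = 2456 − 2538 = −82 kJ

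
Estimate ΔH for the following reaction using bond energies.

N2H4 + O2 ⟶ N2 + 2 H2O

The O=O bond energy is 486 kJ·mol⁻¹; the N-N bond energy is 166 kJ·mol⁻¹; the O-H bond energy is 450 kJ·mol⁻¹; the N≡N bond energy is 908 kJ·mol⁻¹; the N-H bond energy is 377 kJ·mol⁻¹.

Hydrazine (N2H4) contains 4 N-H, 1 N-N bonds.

ΔH ≈ −548 kJ

Bonds broken (reactants):
  N-H: 4 × 377 = 1508
  N-N: 1 × 166 = 166
  O=O: 1 × 486 = 486
  Σ(broken) = 2160 kJ
Bonds formed (products):
  N≡N: 1 × 908 = 908
  O-H: 4 × 450 = 1800
  Σ(formed) = 2708 kJ
ΔH = Σ(broken) − Σ(formed) = 2160 − 2708 = −548 kJ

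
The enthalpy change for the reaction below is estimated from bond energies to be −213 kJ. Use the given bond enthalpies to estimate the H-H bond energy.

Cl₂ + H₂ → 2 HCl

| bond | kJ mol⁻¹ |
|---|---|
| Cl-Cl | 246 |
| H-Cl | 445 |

D(H-H) ≈ 431 kJ/mol

Let D be the H-H bond energy.
Σ(broken) = 1×246 + 1×D = 246 + D
Σ(formed) = 2×445 = 890
ΔH = Σ(broken) − Σ(formed) = (246 + D) − (890) = −644 + D
Setting this equal to −213 kJ gives D = 431 kJ/mol.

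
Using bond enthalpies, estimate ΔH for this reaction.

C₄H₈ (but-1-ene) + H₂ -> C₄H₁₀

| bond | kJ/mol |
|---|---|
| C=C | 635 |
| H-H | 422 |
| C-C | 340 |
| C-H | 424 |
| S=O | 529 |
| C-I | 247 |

Bonds broken (reactants):
  C-C: 2 × 340 = 680
  C-H: 8 × 424 = 3392
  C=C: 1 × 635 = 635
  H-H: 1 × 422 = 422
  Σ(broken) = 5129 kJ
Bonds formed (products):
  C-C: 3 × 340 = 1020
  C-H: 10 × 424 = 4240
  Σ(formed) = 5260 kJ
ΔH = Σ(broken) − Σ(formed) = 5129 − 5260 = −131 kJ

ΔH ≈ −131 kJ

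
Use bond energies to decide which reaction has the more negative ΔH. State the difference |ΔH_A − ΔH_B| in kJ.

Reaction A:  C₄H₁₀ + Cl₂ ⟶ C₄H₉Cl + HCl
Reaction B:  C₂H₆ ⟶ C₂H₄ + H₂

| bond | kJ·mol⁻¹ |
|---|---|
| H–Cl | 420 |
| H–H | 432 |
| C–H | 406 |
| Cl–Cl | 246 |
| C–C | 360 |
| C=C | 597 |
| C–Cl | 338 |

Reaction A:
  Bonds broken (reactants):
    C–C: 3 × 360 = 1080
    C–H: 10 × 406 = 4060
    Cl–Cl: 1 × 246 = 246
    Σ(broken) = 5386 kJ
  Bonds formed (products):
    C–C: 3 × 360 = 1080
    C–Cl: 1 × 338 = 338
    C–H: 9 × 406 = 3654
    H–Cl: 1 × 420 = 420
    Σ(formed) = 5492 kJ
  ΔH_A = 5386 − 5492 = −106 kJ
Reaction B:
  Bonds broken (reactants):
    C–C: 1 × 360 = 360
    C–H: 6 × 406 = 2436
    Σ(broken) = 2796 kJ
  Bonds formed (products):
    C–H: 4 × 406 = 1624
    C=C: 1 × 597 = 597
    H–H: 1 × 432 = 432
    Σ(formed) = 2653 kJ
  ΔH_B = 2796 − 2653 = +143 kJ
ΔH_A − ΔH_B = −249 kJ, so reaction A has the more negative ΔH; |ΔH_A − ΔH_B| = 249 kJ.

Reaction A, by 249 kJ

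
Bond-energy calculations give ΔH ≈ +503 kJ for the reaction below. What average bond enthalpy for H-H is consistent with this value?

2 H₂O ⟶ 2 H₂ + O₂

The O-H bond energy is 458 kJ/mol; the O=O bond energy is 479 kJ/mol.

D(H-H) ≈ 425 kJ/mol

Let D be the H-H bond energy.
Σ(broken) = 4×458 = 1832
Σ(formed) = 2×D + 1×479 = 479 + 2D
ΔH = Σ(broken) − Σ(formed) = (1832) − (479 + 2D) = +1353 − 2D
Setting this equal to +503 kJ gives 2D = 850, so D = 425 kJ/mol.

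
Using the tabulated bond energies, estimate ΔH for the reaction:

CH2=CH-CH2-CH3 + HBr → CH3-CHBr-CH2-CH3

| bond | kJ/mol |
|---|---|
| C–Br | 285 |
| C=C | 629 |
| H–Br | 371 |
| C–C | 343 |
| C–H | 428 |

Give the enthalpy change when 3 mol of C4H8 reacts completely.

ΔH = −168 kJ

Bonds broken (reactants):
  C–C: 2 × 343 = 686
  C–H: 8 × 428 = 3424
  C=C: 1 × 629 = 629
  H–Br: 1 × 371 = 371
  Σ(broken) = 5110 kJ
Bonds formed (products):
  C–Br: 1 × 285 = 285
  C–C: 3 × 343 = 1029
  C–H: 9 × 428 = 3852
  Σ(formed) = 5166 kJ
ΔH = Σ(broken) − Σ(formed) = 5110 − 5166 = −56 kJ
For 3× the reaction as written: 3 × (−56) = −168 kJ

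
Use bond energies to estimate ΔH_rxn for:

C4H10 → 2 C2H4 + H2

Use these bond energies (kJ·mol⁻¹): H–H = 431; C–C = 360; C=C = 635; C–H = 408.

Bonds broken (reactants):
  C–C: 3 × 360 = 1080
  C–H: 10 × 408 = 4080
  Σ(broken) = 5160 kJ
Bonds formed (products):
  C–H: 8 × 408 = 3264
  C=C: 2 × 635 = 1270
  H–H: 1 × 431 = 431
  Σ(formed) = 4965 kJ
ΔH = Σ(broken) − Σ(formed) = 5160 − 4965 = +195 kJ

ΔH ≈ +195 kJ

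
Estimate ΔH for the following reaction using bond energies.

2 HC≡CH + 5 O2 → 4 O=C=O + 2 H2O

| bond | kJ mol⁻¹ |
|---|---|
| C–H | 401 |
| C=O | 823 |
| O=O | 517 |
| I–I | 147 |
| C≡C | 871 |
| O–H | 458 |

ΔH ≈ −2485 kJ

Bonds broken (reactants):
  C≡C: 2 × 871 = 1742
  C–H: 4 × 401 = 1604
  O=O: 5 × 517 = 2585
  Σ(broken) = 5931 kJ
Bonds formed (products):
  C=O: 8 × 823 = 6584
  O–H: 4 × 458 = 1832
  Σ(formed) = 8416 kJ
ΔH = Σ(broken) − Σ(formed) = 5931 − 8416 = −2485 kJ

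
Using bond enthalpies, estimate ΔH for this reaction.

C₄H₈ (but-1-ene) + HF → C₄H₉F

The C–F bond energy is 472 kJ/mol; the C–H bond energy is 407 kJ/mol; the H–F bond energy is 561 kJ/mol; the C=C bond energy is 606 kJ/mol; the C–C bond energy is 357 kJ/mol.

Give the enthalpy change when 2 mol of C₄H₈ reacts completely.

Bonds broken (reactants):
  C–C: 2 × 357 = 714
  C–H: 8 × 407 = 3256
  C=C: 1 × 606 = 606
  H–F: 1 × 561 = 561
  Σ(broken) = 5137 kJ
Bonds formed (products):
  C–C: 3 × 357 = 1071
  C–F: 1 × 472 = 472
  C–H: 9 × 407 = 3663
  Σ(formed) = 5206 kJ
ΔH = Σ(broken) − Σ(formed) = 5137 − 5206 = −69 kJ
For 2× the reaction as written: 2 × (−69) = −138 kJ

ΔH = −138 kJ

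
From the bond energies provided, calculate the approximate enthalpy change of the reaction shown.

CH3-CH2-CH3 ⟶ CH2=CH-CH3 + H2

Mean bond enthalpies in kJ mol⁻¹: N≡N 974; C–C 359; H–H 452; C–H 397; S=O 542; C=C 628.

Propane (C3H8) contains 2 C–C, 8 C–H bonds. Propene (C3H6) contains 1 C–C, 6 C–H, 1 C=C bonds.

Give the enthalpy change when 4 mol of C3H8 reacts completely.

Bonds broken (reactants):
  C–C: 2 × 359 = 718
  C–H: 8 × 397 = 3176
  Σ(broken) = 3894 kJ
Bonds formed (products):
  C–C: 1 × 359 = 359
  C–H: 6 × 397 = 2382
  C=C: 1 × 628 = 628
  H–H: 1 × 452 = 452
  Σ(formed) = 3821 kJ
ΔH = Σ(broken) − Σ(formed) = 3894 − 3821 = +73 kJ
For 4× the reaction as written: 4 × (+73) = +292 kJ

ΔH = +292 kJ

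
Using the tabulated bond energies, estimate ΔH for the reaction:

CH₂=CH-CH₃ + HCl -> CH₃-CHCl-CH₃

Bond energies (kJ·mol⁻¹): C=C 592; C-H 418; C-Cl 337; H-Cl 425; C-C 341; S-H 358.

Bonds broken (reactants):
  C-C: 1 × 341 = 341
  C-H: 6 × 418 = 2508
  C=C: 1 × 592 = 592
  H-Cl: 1 × 425 = 425
  Σ(broken) = 3866 kJ
Bonds formed (products):
  C-C: 2 × 341 = 682
  C-Cl: 1 × 337 = 337
  C-H: 7 × 418 = 2926
  Σ(formed) = 3945 kJ
ΔH = Σ(broken) − Σ(formed) = 3866 − 3945 = −79 kJ

ΔH ≈ −79 kJ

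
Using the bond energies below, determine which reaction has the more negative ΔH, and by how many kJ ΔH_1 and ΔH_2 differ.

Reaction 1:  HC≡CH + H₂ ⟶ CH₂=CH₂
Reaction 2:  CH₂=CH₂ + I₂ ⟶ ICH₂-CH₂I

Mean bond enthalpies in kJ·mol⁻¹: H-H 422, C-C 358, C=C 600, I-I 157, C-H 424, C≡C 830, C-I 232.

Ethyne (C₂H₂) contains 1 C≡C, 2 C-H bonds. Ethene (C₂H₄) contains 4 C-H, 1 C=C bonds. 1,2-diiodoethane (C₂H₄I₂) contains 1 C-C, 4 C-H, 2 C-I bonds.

Reaction 1, by 131 kJ

Reaction 1:
  Bonds broken (reactants):
    C≡C: 1 × 830 = 830
    C-H: 2 × 424 = 848
    H-H: 1 × 422 = 422
    Σ(broken) = 2100 kJ
  Bonds formed (products):
    C-H: 4 × 424 = 1696
    C=C: 1 × 600 = 600
    Σ(formed) = 2296 kJ
  ΔH_1 = 2100 − 2296 = −196 kJ
Reaction 2:
  Bonds broken (reactants):
    C-H: 4 × 424 = 1696
    C=C: 1 × 600 = 600
    I-I: 1 × 157 = 157
    Σ(broken) = 2453 kJ
  Bonds formed (products):
    C-C: 1 × 358 = 358
    C-H: 4 × 424 = 1696
    C-I: 2 × 232 = 464
    Σ(formed) = 2518 kJ
  ΔH_2 = 2453 − 2518 = −65 kJ
ΔH_1 − ΔH_2 = −131 kJ, so reaction 1 has the more negative ΔH; |ΔH_1 − ΔH_2| = 131 kJ.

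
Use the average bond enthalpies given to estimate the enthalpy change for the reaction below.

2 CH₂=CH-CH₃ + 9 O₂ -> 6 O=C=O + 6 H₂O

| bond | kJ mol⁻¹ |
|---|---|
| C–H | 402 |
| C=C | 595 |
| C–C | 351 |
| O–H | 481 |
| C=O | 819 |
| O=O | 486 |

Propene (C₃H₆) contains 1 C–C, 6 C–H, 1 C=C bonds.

Bonds broken (reactants):
  C–C: 2 × 351 = 702
  C–H: 12 × 402 = 4824
  C=C: 2 × 595 = 1190
  O=O: 9 × 486 = 4374
  Σ(broken) = 11090 kJ
Bonds formed (products):
  C=O: 12 × 819 = 9828
  O–H: 12 × 481 = 5772
  Σ(formed) = 15600 kJ
ΔH = Σ(broken) − Σ(formed) = 11090 − 15600 = −4510 kJ

ΔH ≈ −4510 kJ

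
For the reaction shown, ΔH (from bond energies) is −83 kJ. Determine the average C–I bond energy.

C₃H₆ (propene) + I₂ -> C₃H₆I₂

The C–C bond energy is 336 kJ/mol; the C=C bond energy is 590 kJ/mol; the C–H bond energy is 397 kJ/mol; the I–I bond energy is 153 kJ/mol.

D(C–I) ≈ 245 kJ/mol

Let D be the C–I bond energy.
Σ(broken) = 1×336 + 6×397 + 1×590 + 1×153 = 3461
Σ(formed) = 2×336 + 6×397 + 2×D = 3054 + 2D
ΔH = Σ(broken) − Σ(formed) = (3461) − (3054 + 2D) = +407 − 2D
Setting this equal to −83 kJ gives 2D = 490, so D = 245 kJ/mol.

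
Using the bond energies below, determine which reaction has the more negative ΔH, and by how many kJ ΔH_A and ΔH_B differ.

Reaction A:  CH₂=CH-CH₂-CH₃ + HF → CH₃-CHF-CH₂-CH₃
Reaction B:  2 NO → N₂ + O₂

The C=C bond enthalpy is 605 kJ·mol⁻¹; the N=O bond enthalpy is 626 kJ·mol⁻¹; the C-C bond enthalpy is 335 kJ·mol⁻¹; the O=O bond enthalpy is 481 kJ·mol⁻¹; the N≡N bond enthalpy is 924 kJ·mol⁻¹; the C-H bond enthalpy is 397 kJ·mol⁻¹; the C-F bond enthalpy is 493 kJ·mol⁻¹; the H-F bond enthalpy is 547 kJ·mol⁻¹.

Reaction B, by 80 kJ

Reaction A:
  Bonds broken (reactants):
    C-C: 2 × 335 = 670
    C-H: 8 × 397 = 3176
    C=C: 1 × 605 = 605
    H-F: 1 × 547 = 547
    Σ(broken) = 4998 kJ
  Bonds formed (products):
    C-C: 3 × 335 = 1005
    C-F: 1 × 493 = 493
    C-H: 9 × 397 = 3573
    Σ(formed) = 5071 kJ
  ΔH_A = 4998 − 5071 = −73 kJ
Reaction B:
  Bonds broken (reactants):
    N=O: 2 × 626 = 1252
    Σ(broken) = 1252 kJ
  Bonds formed (products):
    N≡N: 1 × 924 = 924
    O=O: 1 × 481 = 481
    Σ(formed) = 1405 kJ
  ΔH_B = 1252 − 1405 = −153 kJ
ΔH_A − ΔH_B = +80 kJ, so reaction B has the more negative ΔH; |ΔH_A − ΔH_B| = 80 kJ.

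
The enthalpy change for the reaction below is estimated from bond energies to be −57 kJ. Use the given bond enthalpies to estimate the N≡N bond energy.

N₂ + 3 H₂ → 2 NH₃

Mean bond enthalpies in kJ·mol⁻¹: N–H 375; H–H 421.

D(N≡N) ≈ 930 kJ/mol

Let D be the N≡N bond energy.
Σ(broken) = 3×421 + 1×D = 1263 + D
Σ(formed) = 6×375 = 2250
ΔH = Σ(broken) − Σ(formed) = (1263 + D) − (2250) = −987 + D
Setting this equal to −57 kJ gives D = 930 kJ/mol.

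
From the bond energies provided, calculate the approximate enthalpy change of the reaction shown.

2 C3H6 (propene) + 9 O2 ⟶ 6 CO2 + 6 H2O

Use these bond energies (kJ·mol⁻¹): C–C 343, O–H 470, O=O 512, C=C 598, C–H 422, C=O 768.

Bonds broken (reactants):
  C–C: 2 × 343 = 686
  C–H: 12 × 422 = 5064
  C=C: 2 × 598 = 1196
  O=O: 9 × 512 = 4608
  Σ(broken) = 11554 kJ
Bonds formed (products):
  C=O: 12 × 768 = 9216
  O–H: 12 × 470 = 5640
  Σ(formed) = 14856 kJ
ΔH = Σ(broken) − Σ(formed) = 11554 − 14856 = −3302 kJ

ΔH ≈ −3302 kJ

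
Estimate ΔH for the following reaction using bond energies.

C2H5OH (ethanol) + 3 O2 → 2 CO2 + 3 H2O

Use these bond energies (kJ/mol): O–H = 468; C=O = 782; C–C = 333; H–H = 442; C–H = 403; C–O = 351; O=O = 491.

ΔH ≈ −1296 kJ

Bonds broken (reactants):
  C–C: 1 × 333 = 333
  C–H: 5 × 403 = 2015
  C–O: 1 × 351 = 351
  O–H: 1 × 468 = 468
  O=O: 3 × 491 = 1473
  Σ(broken) = 4640 kJ
Bonds formed (products):
  C=O: 4 × 782 = 3128
  O–H: 6 × 468 = 2808
  Σ(formed) = 5936 kJ
ΔH = Σ(broken) − Σ(formed) = 4640 − 5936 = −1296 kJ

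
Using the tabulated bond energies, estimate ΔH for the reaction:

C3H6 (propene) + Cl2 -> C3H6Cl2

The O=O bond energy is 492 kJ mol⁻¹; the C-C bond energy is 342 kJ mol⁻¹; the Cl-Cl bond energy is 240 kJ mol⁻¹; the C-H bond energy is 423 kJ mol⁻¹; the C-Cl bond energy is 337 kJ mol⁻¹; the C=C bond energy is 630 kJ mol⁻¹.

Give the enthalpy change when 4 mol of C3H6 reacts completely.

Bonds broken (reactants):
  C-C: 1 × 342 = 342
  C-H: 6 × 423 = 2538
  C=C: 1 × 630 = 630
  Cl-Cl: 1 × 240 = 240
  Σ(broken) = 3750 kJ
Bonds formed (products):
  C-C: 2 × 342 = 684
  C-Cl: 2 × 337 = 674
  C-H: 6 × 423 = 2538
  Σ(formed) = 3896 kJ
ΔH = Σ(broken) − Σ(formed) = 3750 − 3896 = −146 kJ
For 4× the reaction as written: 4 × (−146) = −584 kJ

ΔH = −584 kJ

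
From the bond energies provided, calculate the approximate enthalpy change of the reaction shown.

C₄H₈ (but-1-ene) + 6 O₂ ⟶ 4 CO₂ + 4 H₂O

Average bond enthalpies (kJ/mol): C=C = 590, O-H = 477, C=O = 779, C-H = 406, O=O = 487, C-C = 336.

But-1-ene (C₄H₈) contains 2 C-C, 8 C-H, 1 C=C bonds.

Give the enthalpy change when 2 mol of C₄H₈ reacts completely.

ΔH = −5232 kJ

Bonds broken (reactants):
  C-C: 2 × 336 = 672
  C-H: 8 × 406 = 3248
  C=C: 1 × 590 = 590
  O=O: 6 × 487 = 2922
  Σ(broken) = 7432 kJ
Bonds formed (products):
  C=O: 8 × 779 = 6232
  O-H: 8 × 477 = 3816
  Σ(formed) = 10048 kJ
ΔH = Σ(broken) − Σ(formed) = 7432 − 10048 = −2616 kJ
For 2× the reaction as written: 2 × (−2616) = −5232 kJ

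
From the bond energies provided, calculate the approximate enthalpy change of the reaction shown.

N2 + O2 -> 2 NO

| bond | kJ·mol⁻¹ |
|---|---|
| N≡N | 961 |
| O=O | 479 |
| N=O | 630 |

Bonds broken (reactants):
  N≡N: 1 × 961 = 961
  O=O: 1 × 479 = 479
  Σ(broken) = 1440 kJ
Bonds formed (products):
  N=O: 2 × 630 = 1260
  Σ(formed) = 1260 kJ
ΔH = Σ(broken) − Σ(formed) = 1440 − 1260 = +180 kJ

ΔH ≈ +180 kJ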